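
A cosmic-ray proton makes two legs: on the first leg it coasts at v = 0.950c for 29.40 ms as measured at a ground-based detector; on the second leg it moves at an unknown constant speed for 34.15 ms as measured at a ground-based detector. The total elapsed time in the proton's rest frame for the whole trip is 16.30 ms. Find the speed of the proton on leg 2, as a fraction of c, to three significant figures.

Leg 1: γ = 1/√(1 − 0.950²) = 1/√0.09750 = 3.203; τ_1 = 29.40/3.203 = 9.180 ms.
Leg 2: speed unknown; τ_2 = 34.15/γ_2.
Total proper time: 9.180 + τ_2 = 16.30, so τ_2 = 16.30 − 9.180 = 7.120 ms.
γ_2 = 34.15/7.120 = 4.796; β = √(1 − 1/γ²) = √0.9565.

β = 0.978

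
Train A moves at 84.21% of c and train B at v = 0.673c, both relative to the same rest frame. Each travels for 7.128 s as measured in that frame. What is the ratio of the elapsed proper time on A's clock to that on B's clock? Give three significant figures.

τ_A/τ_B = 0.729

A: β = 0.8421; γ = 1/√(1 − 0.8421²) = 1/√0.2909 = 1.854. B: γ = 1/√(1 − 0.673²) = 1/√0.5471 = 1.352.
τ_A/τ_B = γ_B/γ_A = 1.352/1.854 = 0.7292, so τ_A/τ_B = 0.7292.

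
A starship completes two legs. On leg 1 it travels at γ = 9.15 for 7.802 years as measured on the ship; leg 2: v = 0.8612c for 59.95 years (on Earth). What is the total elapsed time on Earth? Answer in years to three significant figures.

Leg 1: γ = 9.15; Δt_1 = 9.150 × 7.802 = 71.39 years.
Leg 2: 59.95 years is already measured on Earth.
Total: 71.39 + 59.95 years.

Δt = 131 years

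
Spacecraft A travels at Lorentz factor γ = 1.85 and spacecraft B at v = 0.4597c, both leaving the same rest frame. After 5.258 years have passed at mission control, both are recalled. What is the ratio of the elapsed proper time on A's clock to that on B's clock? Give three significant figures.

τ_A/τ_B = 0.609

A: γ = 1.85. B: γ = 1/√(1 − 0.4597²) = 1/√0.7887 = 1.126.
τ_A/τ_B = γ_B/γ_A = 1.126/1.850 = 0.6087, so τ_A/τ_B = 0.6087.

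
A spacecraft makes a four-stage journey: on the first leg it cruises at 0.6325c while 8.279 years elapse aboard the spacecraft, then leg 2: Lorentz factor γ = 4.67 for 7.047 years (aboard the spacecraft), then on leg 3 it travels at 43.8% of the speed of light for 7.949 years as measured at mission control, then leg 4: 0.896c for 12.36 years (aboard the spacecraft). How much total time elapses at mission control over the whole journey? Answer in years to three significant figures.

Δt = 79.4 years

Leg 1: γ = 1/√(1 − 0.6325²) = 1/√0.5999 = 1.291; Δt_1 = 1.291 × 8.279 = 10.69 years.
Leg 2: γ = 4.67; Δt_2 = 4.670 × 7.047 = 32.91 years.
Leg 3: 7.949 years is already measured at mission control.
Leg 4: γ = 1/√(1 − 0.896²) = 1/√0.1972 = 2.252; Δt_4 = 2.252 × 12.36 = 27.83 years.
Total: 10.69 + 32.91 + 7.949 + 27.83 years.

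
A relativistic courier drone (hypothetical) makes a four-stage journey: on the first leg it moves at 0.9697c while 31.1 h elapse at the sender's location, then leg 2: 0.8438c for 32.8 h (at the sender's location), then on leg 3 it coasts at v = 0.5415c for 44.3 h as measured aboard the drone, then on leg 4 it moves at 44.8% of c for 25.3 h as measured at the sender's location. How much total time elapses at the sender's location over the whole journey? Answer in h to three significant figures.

Leg 1: 31.1 h is already measured at the sender's location.
Leg 2: 32.8 h is already measured at the sender's location.
Leg 3: γ = 1/√(1 − 0.5415²) = 1/√0.7068 = 1.189; Δt_3 = 1.189 × 44.3 = 52.69 h.
Leg 4: 25.3 h is already measured at the sender's location.
Total: 31.10 + 32.80 + 52.69 + 25.30 h.

Δt = 142 h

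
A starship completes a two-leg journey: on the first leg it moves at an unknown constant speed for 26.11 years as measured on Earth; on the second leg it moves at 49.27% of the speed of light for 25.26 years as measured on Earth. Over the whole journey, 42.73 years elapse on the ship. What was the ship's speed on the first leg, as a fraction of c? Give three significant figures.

Leg 1: speed unknown; τ_1 = 26.11/γ_1.
Leg 2: β = 0.4927; γ = 1/√(1 − 0.4927²) = 1/√0.7572 = 1.149; τ_2 = 25.26/1.149 = 21.98 years.
Total proper time: τ_1 + 21.98 = 42.73, so τ_1 = 42.73 − 21.98 = 20.75 years.
γ_1 = 26.11/20.75 = 1.258; β = √(1 − 1/γ²) = √0.3685.

β = 0.607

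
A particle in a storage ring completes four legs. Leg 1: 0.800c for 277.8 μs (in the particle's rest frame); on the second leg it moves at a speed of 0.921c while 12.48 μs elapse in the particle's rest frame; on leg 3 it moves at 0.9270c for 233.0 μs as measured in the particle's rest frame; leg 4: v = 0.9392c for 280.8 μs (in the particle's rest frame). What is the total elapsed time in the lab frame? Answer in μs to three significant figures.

Leg 1: γ = 1/√(1 − 0.800²) = 5/3 ≈ 1.667; Δt_1 = 1.667 × 277.8 = 463.0 μs.
Leg 2: γ = 1/√(1 − 0.921²) = 1/√0.1518 = 2.567; Δt_2 = 2.567 × 12.48 = 32.04 μs.
Leg 3: γ = 1/√(1 − 0.9270²) = 1/√0.1407 = 2.666; Δt_3 = 2.666 × 233.0 = 621.2 μs.
Leg 4: γ = 1/√(1 − 0.9392²) = 1/√0.1179 = 2.912; Δt_4 = 2.912 × 280.8 = 817.8 μs.
Total: 463.0 + 32.04 + 621.2 + 817.8 μs.

Δt = 1930 μs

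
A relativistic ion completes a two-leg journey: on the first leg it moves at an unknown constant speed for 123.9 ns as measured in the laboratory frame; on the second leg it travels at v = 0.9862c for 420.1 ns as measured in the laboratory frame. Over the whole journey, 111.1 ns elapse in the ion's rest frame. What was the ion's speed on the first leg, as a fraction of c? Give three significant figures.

Leg 1: speed unknown; τ_1 = 123.9/γ_1.
Leg 2: γ = 1/√(1 − 0.9862²) = 1/√0.02741 = 6.040; τ_2 = 420.1/6.040 = 69.55 ns.
Total proper time: τ_1 + 69.55 = 111.1, so τ_1 = 111.1 − 69.55 = 41.55 ns.
γ_1 = 123.9/41.55 = 2.982; β = √(1 − 1/γ²) = √0.8875.

β = 0.942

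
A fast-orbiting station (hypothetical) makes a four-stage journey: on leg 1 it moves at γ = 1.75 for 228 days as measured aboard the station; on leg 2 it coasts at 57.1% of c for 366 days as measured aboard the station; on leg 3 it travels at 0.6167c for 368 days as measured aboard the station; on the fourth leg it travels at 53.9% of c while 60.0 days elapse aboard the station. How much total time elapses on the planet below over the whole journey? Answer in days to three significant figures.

Δt = 1380 days

Leg 1: γ = 1.75; Δt_1 = 1.750 × 228 = 399.0 days.
Leg 2: β = 0.571; γ = 1/√(1 − 0.571²) = 1/√0.6740 = 1.218; Δt_2 = 1.218 × 366 = 445.8 days.
Leg 3: γ = 1/√(1 − 0.6167²) = 1/√0.6197 = 1.270; Δt_3 = 1.270 × 368 = 467.5 days.
Leg 4: β = 0.539; γ = 1/√(1 − 0.539²) = 1/√0.7095 = 1.187; Δt_4 = 1.187 × 60.0 = 71.23 days.
Total: 399.0 + 445.8 + 467.5 + 71.23 days.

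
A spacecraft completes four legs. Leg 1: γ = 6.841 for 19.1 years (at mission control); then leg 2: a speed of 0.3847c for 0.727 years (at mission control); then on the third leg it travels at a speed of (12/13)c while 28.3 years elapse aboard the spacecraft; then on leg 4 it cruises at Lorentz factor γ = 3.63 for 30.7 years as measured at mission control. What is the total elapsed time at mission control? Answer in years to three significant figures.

Leg 1: 19.1 years is already measured at mission control.
Leg 2: 0.727 years is already measured at mission control.
Leg 3: γ = 1/√(1 − (12/13)²) = 13/5 = 2.600; Δt_3 = 2.600 × 28.3 = 73.58 years.
Leg 4: 30.7 years is already measured at mission control.
Total: 19.10 + 0.7270 + 73.58 + 30.70 years.

Δt = 124 years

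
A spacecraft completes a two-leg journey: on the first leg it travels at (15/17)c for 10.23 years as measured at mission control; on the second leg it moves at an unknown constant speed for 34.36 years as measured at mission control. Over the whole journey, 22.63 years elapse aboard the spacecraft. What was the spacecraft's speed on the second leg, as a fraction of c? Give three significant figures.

Leg 1: γ = 1/√(1 − (15/17)²) = 17/8 = 2.125; τ_1 = 10.23/2.125 = 4.814 years.
Leg 2: speed unknown; τ_2 = 34.36/γ_2.
Total proper time: 4.814 + τ_2 = 22.63, so τ_2 = 22.63 − 4.814 = 17.82 years.
γ_2 = 34.36/17.82 = 1.929; β = √(1 − 1/γ²) = √0.7312.

β = 0.855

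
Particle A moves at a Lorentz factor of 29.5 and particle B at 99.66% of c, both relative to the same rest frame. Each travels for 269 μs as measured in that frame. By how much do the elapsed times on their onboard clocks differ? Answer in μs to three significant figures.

|τ_A − τ_B| = 13.0 μs

A: γ = 29.5; τ_A = 269/29.50 = 9.119 μs.
B: β = 0.9966; γ = 1/√(1 − 0.9966²) = 1/√0.006788 = 12.14; τ_B = 269/12.14 = 22.16 μs.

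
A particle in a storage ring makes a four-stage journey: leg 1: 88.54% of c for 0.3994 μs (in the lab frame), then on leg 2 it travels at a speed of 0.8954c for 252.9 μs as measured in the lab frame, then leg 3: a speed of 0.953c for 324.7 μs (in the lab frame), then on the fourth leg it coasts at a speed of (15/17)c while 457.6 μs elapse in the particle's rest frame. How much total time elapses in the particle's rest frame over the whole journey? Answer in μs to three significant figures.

τ = 669 μs

Leg 1: β = 0.8854; γ = 1/√(1 − 0.8854²) = 1/√0.2161 = 2.151; τ_1 = 0.3994/2.151 = 0.1857 μs.
Leg 2: γ = 1/√(1 − 0.8954²) = 1/√0.1983 = 2.246; τ_2 = 252.9/2.246 = 112.6 μs.
Leg 3: γ = 1/√(1 − 0.953²) = 1/√0.09179 = 3.301; τ_3 = 324.7/3.301 = 98.37 μs.
Leg 4: 457.6 μs is already measured in the particle's rest frame.
Total: 0.1857 + 112.6 + 98.37 + 457.6 μs.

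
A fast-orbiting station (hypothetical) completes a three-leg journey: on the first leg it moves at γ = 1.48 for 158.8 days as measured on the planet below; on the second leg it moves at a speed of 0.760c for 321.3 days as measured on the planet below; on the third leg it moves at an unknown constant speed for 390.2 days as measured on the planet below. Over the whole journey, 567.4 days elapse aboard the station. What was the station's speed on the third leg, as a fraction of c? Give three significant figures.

Leg 1: γ = 1.48; τ_1 = 158.8/1.480 = 107.3 days.
Leg 2: γ = 1/√(1 − 0.760²) = 1/√0.4224 = 1.539; τ_2 = 321.3/1.539 = 208.8 days.
Leg 3: speed unknown; τ_3 = 390.2/γ_3.
Total proper time: 107.3 + 208.8 + τ_3 = 567.4, so τ_3 = 567.4 − 316.1 = 251.3 days.
γ_3 = 390.2/251.3 = 1.553; β = √(1 − 1/γ²) = √0.5853.

β = 0.765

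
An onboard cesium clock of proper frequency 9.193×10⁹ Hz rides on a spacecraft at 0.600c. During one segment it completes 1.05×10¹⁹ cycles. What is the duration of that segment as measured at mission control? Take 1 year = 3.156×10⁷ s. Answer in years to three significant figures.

γ = 1/√(1 − 0.600²) = 5/4 = 1.250
Proper time for N cycles: τ = N/f = 1.05×10¹⁹/(9.193×10⁹) = 1.142×10⁹ s = 36.19 years.
Lab-frame duration Δt = γτ = 1.250 × 36.19 = 45.24 years.

Δt = 45.2 years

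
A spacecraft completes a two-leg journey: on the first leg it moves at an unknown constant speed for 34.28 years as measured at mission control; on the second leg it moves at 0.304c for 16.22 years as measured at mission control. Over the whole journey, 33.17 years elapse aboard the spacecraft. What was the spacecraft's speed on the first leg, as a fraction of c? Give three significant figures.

β = 0.856

Leg 1: speed unknown; τ_1 = 34.28/γ_1.
Leg 2: γ = 1/√(1 − 0.304²) = 1/√0.9076 = 1.050; τ_2 = 16.22/1.050 = 15.45 years.
Total proper time: τ_1 + 15.45 = 33.17, so τ_1 = 33.17 − 15.45 = 17.72 years.
γ_1 = 34.28/17.72 = 1.935; β = √(1 − 1/γ²) = √0.7329.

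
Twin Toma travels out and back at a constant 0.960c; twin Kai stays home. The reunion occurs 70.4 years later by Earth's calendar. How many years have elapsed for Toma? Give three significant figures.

τ = 19.7 years

γ = 1/√(1 − 0.960²) = 25/7 ≈ 3.571
Toma's clock measures proper time along the trip: τ = Δt/γ = 70.4/3.571 years.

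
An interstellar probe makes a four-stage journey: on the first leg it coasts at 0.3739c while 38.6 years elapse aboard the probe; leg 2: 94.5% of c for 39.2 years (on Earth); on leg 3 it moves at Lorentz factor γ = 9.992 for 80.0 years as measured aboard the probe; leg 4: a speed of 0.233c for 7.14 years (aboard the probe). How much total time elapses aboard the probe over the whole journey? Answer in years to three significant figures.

τ = 139 years

Leg 1: 38.6 years is already measured aboard the probe.
Leg 2: β = 0.945; γ = 1/√(1 − 0.945²) = 1/√0.1070 = 3.057; τ_2 = 39.2/3.057 = 12.82 years.
Leg 3: 80.0 years is already measured aboard the probe.
Leg 4: 7.14 years is already measured aboard the probe.
Total: 38.60 + 12.82 + 80.00 + 7.140 years.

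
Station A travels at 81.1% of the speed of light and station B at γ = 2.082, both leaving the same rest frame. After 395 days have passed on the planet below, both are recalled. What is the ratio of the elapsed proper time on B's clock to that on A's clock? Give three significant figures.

τ_B/τ_A = 0.821

A: β = 0.811; γ = 1/√(1 − 0.811²) = 1/√0.3423 = 1.709. B: γ = 2.082.
τ_A/τ_B = γ_B/γ_A = 2.082/1.709 = 1.218, so τ_B/τ_A = 0.8210.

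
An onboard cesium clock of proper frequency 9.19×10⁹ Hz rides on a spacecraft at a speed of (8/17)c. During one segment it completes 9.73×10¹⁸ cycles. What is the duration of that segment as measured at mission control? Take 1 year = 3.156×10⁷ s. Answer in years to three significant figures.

γ = 1/√(1 − (8/17)²) = 17/15 ≈ 1.133
Proper time for N cycles: τ = N/f = 9.73×10¹⁸/(9.19×10⁹) = 1.059×10⁹ s = 33.55 years.
Lab-frame duration Δt = γτ = 1.133 × 33.55 = 38.02 years.

Δt = 38.0 years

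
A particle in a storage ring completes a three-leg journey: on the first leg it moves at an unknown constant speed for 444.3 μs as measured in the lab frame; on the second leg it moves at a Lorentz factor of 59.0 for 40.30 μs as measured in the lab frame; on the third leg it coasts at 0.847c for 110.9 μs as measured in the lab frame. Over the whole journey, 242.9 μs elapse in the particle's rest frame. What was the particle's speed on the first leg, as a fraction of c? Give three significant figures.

Leg 1: speed unknown; τ_1 = 444.3/γ_1.
Leg 2: γ = 59.0; τ_2 = 40.30/59.00 = 0.6831 μs.
Leg 3: γ = 1/√(1 − 0.847²) = 1/√0.2826 = 1.881; τ_3 = 110.9/1.881 = 58.95 μs.
Total proper time: τ_1 + 0.6831 + 58.95 = 242.9, so τ_1 = 242.9 − 59.64 = 183.3 μs.
γ_1 = 444.3/183.3 = 2.424; β = √(1 − 1/γ²) = √0.8299.

β = 0.911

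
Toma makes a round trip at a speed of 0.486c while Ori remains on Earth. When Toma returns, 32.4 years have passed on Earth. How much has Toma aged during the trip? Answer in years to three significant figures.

τ = 28.3 years

γ = 1/√(1 − 0.486²) = 1/√0.7638 = 1.144
Toma's clock measures proper time along the trip: τ = Δt/γ = 32.4/1.144 years.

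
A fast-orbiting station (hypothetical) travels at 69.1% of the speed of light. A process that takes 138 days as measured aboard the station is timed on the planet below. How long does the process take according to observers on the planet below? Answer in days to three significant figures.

β = 0.691; γ = 1/√(1 − 0.691²) = 1/√0.5225 = 1.383
The interval measured aboard the station is the proper time (both events occur at the same place in that frame); the lab-frame interval is Δt = γτ = 1.383 × 138 days.

Δt = 191 days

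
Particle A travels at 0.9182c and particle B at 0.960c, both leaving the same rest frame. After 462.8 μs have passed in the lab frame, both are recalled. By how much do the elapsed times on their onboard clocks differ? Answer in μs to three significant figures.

A: γ = 1/√(1 − 0.9182²) = 1/√0.1569 = 2.525; τ_A = 462.8/2.525 = 183.3 μs.
B: γ = 1/√(1 − 0.960²) = 25/7 ≈ 3.571; τ_B = 462.8/3.571 = 129.6 μs.

|τ_A − τ_B| = 53.7 μs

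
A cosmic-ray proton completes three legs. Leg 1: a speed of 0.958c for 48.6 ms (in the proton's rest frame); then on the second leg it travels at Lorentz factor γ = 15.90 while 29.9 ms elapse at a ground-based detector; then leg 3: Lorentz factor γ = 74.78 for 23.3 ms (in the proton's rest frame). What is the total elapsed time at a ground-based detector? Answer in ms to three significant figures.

Δt = 1940 ms

Leg 1: γ = 1/√(1 − 0.958²) = 1/√0.08224 = 3.487; Δt_1 = 3.487 × 48.6 = 169.5 ms.
Leg 2: 29.9 ms is already measured at a ground-based detector.
Leg 3: γ = 74.78; Δt_3 = 74.78 × 23.3 = 1742 ms.
Total: 169.5 + 29.90 + 1742 ms.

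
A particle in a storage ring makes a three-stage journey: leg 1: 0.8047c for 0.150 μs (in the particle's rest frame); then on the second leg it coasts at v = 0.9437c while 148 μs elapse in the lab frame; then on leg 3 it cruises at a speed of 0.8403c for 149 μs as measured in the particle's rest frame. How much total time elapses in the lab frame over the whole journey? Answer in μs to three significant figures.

Leg 1: γ = 1/√(1 − 0.8047²) = 1/√0.3525 = 1.684; Δt_1 = 1.684 × 0.150 = 0.2527 μs.
Leg 2: 148 μs is already measured in the lab frame.
Leg 3: γ = 1/√(1 − 0.8403²) = 1/√0.2939 = 1.845; Δt_3 = 1.845 × 149 = 274.8 μs.
Total: 0.2527 + 148.0 + 274.8 μs.

Δt = 423 μs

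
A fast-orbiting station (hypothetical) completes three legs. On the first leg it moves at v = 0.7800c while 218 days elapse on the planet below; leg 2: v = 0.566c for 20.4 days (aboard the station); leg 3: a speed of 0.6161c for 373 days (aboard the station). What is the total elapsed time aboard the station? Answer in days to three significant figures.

τ = 530 days

Leg 1: γ = 1/√(1 − 0.7800²) = 1/√0.3916 = 1.598; τ_1 = 218/1.598 = 136.4 days.
Leg 2: 20.4 days is already measured aboard the station.
Leg 3: 373 days is already measured aboard the station.
Total: 136.4 + 20.40 + 373.0 days.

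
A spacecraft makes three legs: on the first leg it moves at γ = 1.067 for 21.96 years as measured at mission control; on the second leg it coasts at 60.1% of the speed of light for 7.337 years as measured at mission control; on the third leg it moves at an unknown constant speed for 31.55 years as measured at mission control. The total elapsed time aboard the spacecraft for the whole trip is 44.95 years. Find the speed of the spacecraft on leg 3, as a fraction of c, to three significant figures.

β = 0.810

Leg 1: γ = 1.067; τ_1 = 21.96/1.067 = 20.58 years.
Leg 2: β = 0.601; γ = 1/√(1 − 0.601²) = 1/√0.6388 = 1.251; τ_2 = 7.337/1.251 = 5.864 years.
Leg 3: speed unknown; τ_3 = 31.55/γ_3.
Total proper time: 20.58 + 5.864 + τ_3 = 44.95, so τ_3 = 44.95 − 26.45 = 18.50 years.
γ_3 = 31.55/18.50 = 1.705; β = √(1 − 1/γ²) = √0.6560.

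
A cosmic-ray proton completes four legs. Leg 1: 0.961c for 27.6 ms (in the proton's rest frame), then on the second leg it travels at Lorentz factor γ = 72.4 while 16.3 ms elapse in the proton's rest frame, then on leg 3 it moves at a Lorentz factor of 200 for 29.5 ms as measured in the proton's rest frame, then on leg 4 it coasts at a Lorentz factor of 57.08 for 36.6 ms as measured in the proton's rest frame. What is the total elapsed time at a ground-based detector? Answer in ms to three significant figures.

Leg 1: γ = 1/√(1 − 0.961²) = 1/√0.07648 = 3.616; Δt_1 = 3.616 × 27.6 = 99.80 ms.
Leg 2: γ = 72.4; Δt_2 = 72.40 × 16.3 = 1180 ms.
Leg 3: γ = 200; Δt_3 = 200.0 × 29.5 = 5900 ms.
Leg 4: γ = 57.08; Δt_4 = 57.08 × 36.6 = 2089 ms.
Total: 99.80 + 1180 + 5900 + 2089 ms.

Δt = 9270 ms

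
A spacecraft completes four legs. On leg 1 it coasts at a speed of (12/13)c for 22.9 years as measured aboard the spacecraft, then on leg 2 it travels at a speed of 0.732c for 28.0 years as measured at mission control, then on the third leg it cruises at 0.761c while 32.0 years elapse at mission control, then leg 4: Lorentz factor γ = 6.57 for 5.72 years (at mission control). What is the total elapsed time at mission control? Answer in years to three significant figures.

Leg 1: γ = 1/√(1 − (12/13)²) = 13/5 = 2.600; Δt_1 = 2.600 × 22.9 = 59.54 years.
Leg 2: 28.0 years is already measured at mission control.
Leg 3: 32.0 years is already measured at mission control.
Leg 4: 5.72 years is already measured at mission control.
Total: 59.54 + 28.00 + 32.00 + 5.720 years.

Δt = 125 years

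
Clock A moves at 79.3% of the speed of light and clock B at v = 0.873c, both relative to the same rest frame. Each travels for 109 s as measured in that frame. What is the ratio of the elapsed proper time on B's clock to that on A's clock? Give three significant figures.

A: β = 0.793; γ = 1/√(1 − 0.793²) = 1/√0.3712 = 1.641. B: γ = 1/√(1 − 0.873²) = 1/√0.2379 = 2.050.
τ_A/τ_B = γ_B/γ_A = 2.050/1.641 = 1.249, so τ_B/τ_A = 0.8006.

τ_B/τ_A = 0.801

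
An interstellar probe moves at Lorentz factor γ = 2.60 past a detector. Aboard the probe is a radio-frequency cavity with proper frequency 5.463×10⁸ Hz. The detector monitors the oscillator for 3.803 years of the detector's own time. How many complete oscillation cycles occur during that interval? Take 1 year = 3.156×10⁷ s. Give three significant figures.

γ = 2.60
During 3.803 years of lab time, the oscillator's proper time advances by τ = Δt/γ = 3.803/2.600 = 1.463 years = 4.616×10⁷ s.
N = f × τ = 5.463×10⁸ × 4.616×10⁷ = 2.522×10¹⁶.

N = 2.52×10¹⁶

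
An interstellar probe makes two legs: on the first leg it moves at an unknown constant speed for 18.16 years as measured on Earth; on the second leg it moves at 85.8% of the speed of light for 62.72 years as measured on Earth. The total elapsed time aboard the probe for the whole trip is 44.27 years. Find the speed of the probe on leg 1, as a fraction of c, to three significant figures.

Leg 1: speed unknown; τ_1 = 18.16/γ_1.
Leg 2: β = 0.858; γ = 1/√(1 − 0.858²) = 1/√0.2638 = 1.947; τ_2 = 62.72/1.947 = 32.22 years.
Total proper time: τ_1 + 32.22 = 44.27, so τ_1 = 44.27 − 32.22 = 12.05 years.
γ_1 = 18.16/12.05 = 1.507; β = √(1 − 1/γ²) = √0.5594.

β = 0.748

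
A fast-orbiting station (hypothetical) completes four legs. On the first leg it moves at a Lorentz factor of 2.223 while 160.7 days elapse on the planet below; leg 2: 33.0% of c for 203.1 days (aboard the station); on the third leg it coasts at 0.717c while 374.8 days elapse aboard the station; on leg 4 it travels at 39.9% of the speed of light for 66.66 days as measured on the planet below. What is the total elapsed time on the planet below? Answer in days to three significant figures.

Δt = 980 days

Leg 1: 160.7 days is already measured on the planet below.
Leg 2: β = 0.330; γ = 1/√(1 − 0.330²) = 1/√0.8911 = 1.059; Δt_2 = 1.059 × 203.1 = 215.2 days.
Leg 3: γ = 1/√(1 − 0.717²) = 1/√0.4859 = 1.435; Δt_3 = 1.435 × 374.8 = 537.7 days.
Leg 4: 66.66 days is already measured on the planet below.
Total: 160.7 + 215.2 + 537.7 + 66.66 days.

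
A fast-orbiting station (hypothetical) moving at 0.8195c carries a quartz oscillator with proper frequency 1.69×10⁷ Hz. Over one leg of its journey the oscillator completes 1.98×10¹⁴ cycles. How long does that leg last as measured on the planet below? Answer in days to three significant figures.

γ = 1/√(1 − 0.8195²) = 1/√0.3284 = 1.745
Proper time for N cycles: τ = N/f = 1.98×10¹⁴/(1.69×10⁷) = 1.172×10⁷ s = 135.6 days.
Lab-frame duration Δt = γτ = 1.745 × 135.6 = 236.6 days.

Δt = 237 days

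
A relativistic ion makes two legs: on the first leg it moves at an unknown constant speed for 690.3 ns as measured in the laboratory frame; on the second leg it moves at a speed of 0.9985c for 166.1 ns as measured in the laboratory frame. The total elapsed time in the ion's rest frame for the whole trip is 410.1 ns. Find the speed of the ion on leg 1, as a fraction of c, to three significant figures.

Leg 1: speed unknown; τ_1 = 690.3/γ_1.
Leg 2: γ = 1/√(1 − 0.9985²) = 1/√0.002998 = 18.26; τ_2 = 166.1/18.26 = 9.094 ns.
Total proper time: τ_1 + 9.094 = 410.1, so τ_1 = 410.1 − 9.094 = 401.0 ns.
γ_1 = 690.3/401.0 = 1.721; β = √(1 − 1/γ²) = √0.6625.

β = 0.814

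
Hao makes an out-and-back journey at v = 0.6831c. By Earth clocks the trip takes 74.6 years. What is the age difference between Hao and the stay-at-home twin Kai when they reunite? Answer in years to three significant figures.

Δt − τ = 20.1 years

γ = 1/√(1 − 0.6831²) = 1/√0.5334 = 1.369
Hao's elapsed proper time: τ = 74.6/1.369 = 54.48 years.
Age gap = Δt − τ = 74.6 − 54.48 years.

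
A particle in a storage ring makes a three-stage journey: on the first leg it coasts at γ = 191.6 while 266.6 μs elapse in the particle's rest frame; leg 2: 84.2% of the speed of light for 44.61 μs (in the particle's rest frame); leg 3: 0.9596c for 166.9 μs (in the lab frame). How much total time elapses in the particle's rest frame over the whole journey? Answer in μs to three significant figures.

τ = 358 μs

Leg 1: 266.6 μs is already measured in the particle's rest frame.
Leg 2: 44.61 μs is already measured in the particle's rest frame.
Leg 3: γ = 1/√(1 − 0.9596²) = 1/√0.07917 = 3.554; τ_3 = 166.9/3.554 = 46.96 μs.
Total: 266.6 + 44.61 + 46.96 μs.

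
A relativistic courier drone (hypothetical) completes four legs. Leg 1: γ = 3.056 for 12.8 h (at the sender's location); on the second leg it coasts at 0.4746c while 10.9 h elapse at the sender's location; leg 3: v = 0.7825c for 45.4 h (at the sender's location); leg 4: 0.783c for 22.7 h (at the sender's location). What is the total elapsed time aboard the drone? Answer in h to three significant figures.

Leg 1: γ = 3.056; τ_1 = 12.8/3.056 = 4.188 h.
Leg 2: γ = 1/√(1 − 0.4746²) = 1/√0.7748 = 1.136; τ_2 = 10.9/1.136 = 9.594 h.
Leg 3: γ = 1/√(1 − 0.7825²) = 1/√0.3877 = 1.606; τ_3 = 45.4/1.606 = 28.27 h.
Leg 4: γ = 1/√(1 − 0.783²) = 1/√0.3869 = 1.608; τ_4 = 22.7/1.608 = 14.12 h.
Total: 4.188 + 9.594 + 28.27 + 14.12 h.

τ = 56.2 h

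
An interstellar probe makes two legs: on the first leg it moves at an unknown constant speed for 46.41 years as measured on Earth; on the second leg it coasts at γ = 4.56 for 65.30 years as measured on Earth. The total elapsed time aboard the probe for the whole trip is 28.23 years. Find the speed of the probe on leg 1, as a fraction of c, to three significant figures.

Leg 1: speed unknown; τ_1 = 46.41/γ_1.
Leg 2: γ = 4.56; τ_2 = 65.30/4.560 = 14.32 years.
Total proper time: τ_1 + 14.32 = 28.23, so τ_1 = 28.23 − 14.32 = 13.91 years.
γ_1 = 46.41/13.91 = 3.336; β = √(1 − 1/γ²) = √0.9102.

β = 0.954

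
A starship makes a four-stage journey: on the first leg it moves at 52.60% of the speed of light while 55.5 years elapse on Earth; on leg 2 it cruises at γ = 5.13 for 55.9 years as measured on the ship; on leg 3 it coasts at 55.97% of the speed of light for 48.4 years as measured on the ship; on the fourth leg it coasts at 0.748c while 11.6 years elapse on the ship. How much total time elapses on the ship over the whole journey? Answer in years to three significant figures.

τ = 163 years

Leg 1: β = 0.5260; γ = 1/√(1 − 0.5260²) = 1/√0.7233 = 1.176; τ_1 = 55.5/1.176 = 47.20 years.
Leg 2: 55.9 years is already measured on the ship.
Leg 3: 48.4 years is already measured on the ship.
Leg 4: 11.6 years is already measured on the ship.
Total: 47.20 + 55.90 + 48.40 + 11.60 years.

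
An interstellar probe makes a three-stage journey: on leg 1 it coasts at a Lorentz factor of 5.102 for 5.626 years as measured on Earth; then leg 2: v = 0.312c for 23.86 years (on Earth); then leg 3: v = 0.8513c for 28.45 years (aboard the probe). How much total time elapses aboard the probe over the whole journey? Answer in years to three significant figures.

Leg 1: γ = 5.102; τ_1 = 5.626/5.102 = 1.103 years.
Leg 2: γ = 1/√(1 − 0.312²) = 1/√0.9027 = 1.053; τ_2 = 23.86/1.053 = 22.67 years.
Leg 3: 28.45 years is already measured aboard the probe.
Total: 1.103 + 22.67 + 28.45 years.

τ = 52.2 years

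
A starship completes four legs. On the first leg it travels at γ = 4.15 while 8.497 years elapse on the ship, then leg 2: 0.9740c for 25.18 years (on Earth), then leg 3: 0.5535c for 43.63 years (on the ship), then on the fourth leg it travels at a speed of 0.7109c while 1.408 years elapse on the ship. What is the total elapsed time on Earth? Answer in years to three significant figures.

Δt = 115 years

Leg 1: γ = 4.15; Δt_1 = 4.150 × 8.497 = 35.26 years.
Leg 2: 25.18 years is already measured on Earth.
Leg 3: γ = 1/√(1 − 0.5535²) = 1/√0.6936 = 1.201; Δt_3 = 1.201 × 43.63 = 52.39 years.
Leg 4: γ = 1/√(1 − 0.7109²) = 1/√0.4946 = 1.422; Δt_4 = 1.422 × 1.408 = 2.002 years.
Total: 35.26 + 25.18 + 52.39 + 2.002 years.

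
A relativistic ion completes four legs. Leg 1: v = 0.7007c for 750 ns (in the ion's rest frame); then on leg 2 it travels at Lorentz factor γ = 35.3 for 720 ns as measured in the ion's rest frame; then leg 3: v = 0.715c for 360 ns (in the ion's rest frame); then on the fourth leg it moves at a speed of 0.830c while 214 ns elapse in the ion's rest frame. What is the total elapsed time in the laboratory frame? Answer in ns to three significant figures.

Leg 1: γ = 1/√(1 − 0.7007²) = 1/√0.5090 = 1.402; Δt_1 = 1.402 × 750 = 1051 ns.
Leg 2: γ = 35.3; Δt_2 = 35.30 × 720 = 2.542×10⁴ ns.
Leg 3: γ = 1/√(1 − 0.715²) = 1/√0.4888 = 1.430; Δt_3 = 1.430 × 360 = 514.9 ns.
Leg 4: γ = 1/√(1 − 0.830²) = 1/√0.3111 = 1.793; Δt_4 = 1.793 × 214 = 383.7 ns.
Total: 1051 + 2.542×10⁴ + 514.9 + 383.7 ns.

Δt = 2.74×10⁴ ns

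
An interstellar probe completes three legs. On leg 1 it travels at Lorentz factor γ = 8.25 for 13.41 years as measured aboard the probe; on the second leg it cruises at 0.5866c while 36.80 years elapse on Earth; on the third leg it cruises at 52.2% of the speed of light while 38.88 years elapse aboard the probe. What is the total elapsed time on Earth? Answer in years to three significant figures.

Δt = 193 years

Leg 1: γ = 8.25; Δt_1 = 8.250 × 13.41 = 110.6 years.
Leg 2: 36.80 years is already measured on Earth.
Leg 3: β = 0.522; γ = 1/√(1 − 0.522²) = 1/√0.7275 = 1.172; Δt_3 = 1.172 × 38.88 = 45.58 years.
Total: 110.6 + 36.80 + 45.58 years.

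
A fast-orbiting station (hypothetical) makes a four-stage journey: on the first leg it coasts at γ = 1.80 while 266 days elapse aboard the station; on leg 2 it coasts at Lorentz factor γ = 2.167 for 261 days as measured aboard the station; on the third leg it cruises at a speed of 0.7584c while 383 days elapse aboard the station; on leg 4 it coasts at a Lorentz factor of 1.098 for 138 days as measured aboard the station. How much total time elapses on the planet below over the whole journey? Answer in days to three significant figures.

Δt = 1780 days

Leg 1: γ = 1.80; Δt_1 = 1.800 × 266 = 478.8 days.
Leg 2: γ = 2.167; Δt_2 = 2.167 × 261 = 565.6 days.
Leg 3: γ = 1/√(1 − 0.7584²) = 1/√0.4248 = 1.534; Δt_3 = 1.534 × 383 = 587.6 days.
Leg 4: γ = 1.098; Δt_4 = 1.098 × 138 = 151.5 days.
Total: 478.8 + 565.6 + 587.6 + 151.5 days.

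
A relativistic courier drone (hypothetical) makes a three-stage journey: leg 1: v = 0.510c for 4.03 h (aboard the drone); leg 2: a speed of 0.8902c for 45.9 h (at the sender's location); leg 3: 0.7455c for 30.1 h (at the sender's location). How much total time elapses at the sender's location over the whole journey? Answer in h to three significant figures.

Leg 1: γ = 1/√(1 − 0.510²) = 1/√0.7399 = 1.163; Δt_1 = 1.163 × 4.03 = 4.685 h.
Leg 2: 45.9 h is already measured at the sender's location.
Leg 3: 30.1 h is already measured at the sender's location.
Total: 4.685 + 45.90 + 30.10 h.

Δt = 80.7 h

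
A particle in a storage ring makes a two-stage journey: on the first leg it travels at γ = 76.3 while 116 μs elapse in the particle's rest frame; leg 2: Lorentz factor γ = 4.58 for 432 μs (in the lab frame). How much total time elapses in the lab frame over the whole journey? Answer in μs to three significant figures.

Leg 1: γ = 76.3; Δt_1 = 76.30 × 116 = 8851 μs.
Leg 2: 432 μs is already measured in the lab frame.
Total: 8851 + 432.0 μs.

Δt = 9280 μs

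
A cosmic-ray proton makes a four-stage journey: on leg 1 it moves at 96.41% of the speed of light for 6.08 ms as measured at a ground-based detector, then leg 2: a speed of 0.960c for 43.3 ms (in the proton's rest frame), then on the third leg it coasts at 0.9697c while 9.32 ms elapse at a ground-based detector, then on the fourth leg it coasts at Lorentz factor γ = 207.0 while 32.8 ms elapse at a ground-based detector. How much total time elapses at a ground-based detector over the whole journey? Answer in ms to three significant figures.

Δt = 203 ms

Leg 1: 6.08 ms is already measured at a ground-based detector.
Leg 2: γ = 1/√(1 − 0.960²) = 1/√0.07840 = 3.571; Δt_2 = 3.571 × 43.3 = 154.6 ms.
Leg 3: 9.32 ms is already measured at a ground-based detector.
Leg 4: 32.8 ms is already measured at a ground-based detector.
Total: 6.080 + 154.6 + 9.320 + 32.80 ms.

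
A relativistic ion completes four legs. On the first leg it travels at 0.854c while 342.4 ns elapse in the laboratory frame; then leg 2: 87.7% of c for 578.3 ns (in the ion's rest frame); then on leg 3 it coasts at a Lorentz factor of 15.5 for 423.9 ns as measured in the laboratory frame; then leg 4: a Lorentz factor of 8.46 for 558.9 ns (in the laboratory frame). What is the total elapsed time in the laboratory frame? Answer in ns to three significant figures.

Leg 1: 342.4 ns is already measured in the laboratory frame.
Leg 2: β = 0.877; γ = 1/√(1 − 0.877²) = 1/√0.2309 = 2.081; Δt_2 = 2.081 × 578.3 = 1204 ns.
Leg 3: 423.9 ns is already measured in the laboratory frame.
Leg 4: 558.9 ns is already measured in the laboratory frame.
Total: 342.4 + 1204 + 423.9 + 558.9 ns.

Δt = 2530 ns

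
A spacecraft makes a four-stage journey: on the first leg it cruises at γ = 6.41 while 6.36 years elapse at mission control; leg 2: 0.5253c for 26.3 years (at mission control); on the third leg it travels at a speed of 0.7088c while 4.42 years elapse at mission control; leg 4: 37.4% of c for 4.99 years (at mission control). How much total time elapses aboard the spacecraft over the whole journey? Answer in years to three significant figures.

τ = 31.1 years

Leg 1: γ = 6.41; τ_1 = 6.36/6.410 = 0.9922 years.
Leg 2: γ = 1/√(1 − 0.5253²) = 1/√0.7241 = 1.175; τ_2 = 26.3/1.175 = 22.38 years.
Leg 3: γ = 1/√(1 − 0.7088²) = 1/√0.4976 = 1.418; τ_3 = 4.42/1.418 = 3.118 years.
Leg 4: β = 0.374; γ = 1/√(1 − 0.374²) = 1/√0.8601 = 1.078; τ_4 = 4.99/1.078 = 4.628 years.
Total: 0.9922 + 22.38 + 3.118 + 4.628 years.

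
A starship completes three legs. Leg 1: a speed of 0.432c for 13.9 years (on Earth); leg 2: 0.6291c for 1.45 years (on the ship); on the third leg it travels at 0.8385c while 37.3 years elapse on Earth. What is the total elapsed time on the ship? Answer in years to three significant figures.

Leg 1: γ = 1/√(1 − 0.432²) = 1/√0.8134 = 1.109; τ_1 = 13.9/1.109 = 12.54 years.
Leg 2: 1.45 years is already measured on the ship.
Leg 3: γ = 1/√(1 − 0.8385²) = 1/√0.2969 = 1.835; τ_3 = 37.3/1.835 = 20.32 years.
Total: 12.54 + 1.450 + 20.32 years.

τ = 34.3 years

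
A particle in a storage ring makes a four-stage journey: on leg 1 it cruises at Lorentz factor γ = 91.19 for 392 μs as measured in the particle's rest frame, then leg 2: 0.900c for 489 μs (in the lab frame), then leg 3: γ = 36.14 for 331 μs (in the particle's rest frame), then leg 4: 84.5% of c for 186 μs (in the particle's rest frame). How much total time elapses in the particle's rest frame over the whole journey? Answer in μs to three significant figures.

τ = 1120 μs

Leg 1: 392 μs is already measured in the particle's rest frame.
Leg 2: γ = 1/√(1 − 0.900²) = 1/√0.1900 = 2.294; τ_2 = 489/2.294 = 213.2 μs.
Leg 3: 331 μs is already measured in the particle's rest frame.
Leg 4: 186 μs is already measured in the particle's rest frame.
Total: 392.0 + 213.2 + 331.0 + 186.0 μs.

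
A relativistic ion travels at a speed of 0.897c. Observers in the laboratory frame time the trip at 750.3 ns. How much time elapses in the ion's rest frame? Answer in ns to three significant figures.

τ = 332 ns

γ = 1/√(1 − 0.897²) = 1/√0.1954 = 2.262
The interval measured in the laboratory frame is the dilated one; the clock in the ion's rest frame measures the proper time τ = Δt/γ = 750.3/2.262 ns.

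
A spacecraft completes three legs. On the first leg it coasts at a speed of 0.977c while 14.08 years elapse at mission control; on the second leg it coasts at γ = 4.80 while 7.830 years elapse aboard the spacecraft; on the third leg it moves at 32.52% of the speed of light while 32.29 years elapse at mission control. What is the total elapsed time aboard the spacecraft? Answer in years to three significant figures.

τ = 41.4 years

Leg 1: γ = 1/√(1 − 0.977²) = 1/√0.04547 = 4.690; τ_1 = 14.08/4.690 = 3.002 years.
Leg 2: 7.830 years is already measured aboard the spacecraft.
Leg 3: β = 0.3252; γ = 1/√(1 − 0.3252²) = 1/√0.8942 = 1.057; τ_3 = 32.29/1.057 = 30.53 years.
Total: 3.002 + 7.830 + 30.53 years.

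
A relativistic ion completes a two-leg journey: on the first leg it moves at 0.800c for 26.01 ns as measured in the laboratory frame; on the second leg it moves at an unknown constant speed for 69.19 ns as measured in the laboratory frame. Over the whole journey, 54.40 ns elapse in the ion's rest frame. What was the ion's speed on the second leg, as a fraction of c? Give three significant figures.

β = 0.828

Leg 1: γ = 1/√(1 − 0.800²) = 5/3 ≈ 1.667; τ_1 = 26.01/1.667 = 15.61 ns.
Leg 2: speed unknown; τ_2 = 69.19/γ_2.
Total proper time: 15.61 + τ_2 = 54.40, so τ_2 = 54.40 − 15.61 = 38.79 ns.
γ_2 = 69.19/38.79 = 1.784; β = √(1 − 1/γ²) = √0.6856.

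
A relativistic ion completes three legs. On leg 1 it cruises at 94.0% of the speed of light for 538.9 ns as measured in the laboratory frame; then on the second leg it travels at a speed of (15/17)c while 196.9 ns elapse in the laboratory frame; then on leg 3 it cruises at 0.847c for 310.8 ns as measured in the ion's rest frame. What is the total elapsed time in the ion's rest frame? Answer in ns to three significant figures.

Leg 1: β = 0.940; γ = 1/√(1 − 0.940²) = 1/√0.1164 = 2.931; τ_1 = 538.9/2.931 = 183.9 ns.
Leg 2: γ = 1/√(1 − (15/17)²) = 17/8 = 2.125; τ_2 = 196.9/2.125 = 92.66 ns.
Leg 3: 310.8 ns is already measured in the ion's rest frame.
Total: 183.9 + 92.66 + 310.8 ns.

τ = 587 ns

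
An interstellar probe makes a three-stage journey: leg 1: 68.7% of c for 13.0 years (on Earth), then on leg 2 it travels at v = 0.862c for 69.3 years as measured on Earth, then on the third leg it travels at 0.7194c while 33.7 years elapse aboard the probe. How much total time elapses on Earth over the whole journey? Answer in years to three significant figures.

Δt = 131 years

Leg 1: 13.0 years is already measured on Earth.
Leg 2: 69.3 years is already measured on Earth.
Leg 3: γ = 1/√(1 − 0.7194²) = 1/√0.4825 = 1.440; Δt_3 = 1.440 × 33.7 = 48.52 years.
Total: 13.00 + 69.30 + 48.52 years.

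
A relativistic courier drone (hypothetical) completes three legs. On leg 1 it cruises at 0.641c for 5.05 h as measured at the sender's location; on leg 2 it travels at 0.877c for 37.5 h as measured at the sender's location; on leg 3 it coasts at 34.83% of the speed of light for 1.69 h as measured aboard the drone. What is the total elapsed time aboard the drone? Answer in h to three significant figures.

Leg 1: γ = 1/√(1 − 0.641²) = 1/√0.5891 = 1.303; τ_1 = 5.05/1.303 = 3.876 h.
Leg 2: γ = 1/√(1 − 0.877²) = 1/√0.2309 = 2.081; τ_2 = 37.5/2.081 = 18.02 h.
Leg 3: 1.69 h is already measured aboard the drone.
Total: 3.876 + 18.02 + 1.690 h.

τ = 23.6 h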